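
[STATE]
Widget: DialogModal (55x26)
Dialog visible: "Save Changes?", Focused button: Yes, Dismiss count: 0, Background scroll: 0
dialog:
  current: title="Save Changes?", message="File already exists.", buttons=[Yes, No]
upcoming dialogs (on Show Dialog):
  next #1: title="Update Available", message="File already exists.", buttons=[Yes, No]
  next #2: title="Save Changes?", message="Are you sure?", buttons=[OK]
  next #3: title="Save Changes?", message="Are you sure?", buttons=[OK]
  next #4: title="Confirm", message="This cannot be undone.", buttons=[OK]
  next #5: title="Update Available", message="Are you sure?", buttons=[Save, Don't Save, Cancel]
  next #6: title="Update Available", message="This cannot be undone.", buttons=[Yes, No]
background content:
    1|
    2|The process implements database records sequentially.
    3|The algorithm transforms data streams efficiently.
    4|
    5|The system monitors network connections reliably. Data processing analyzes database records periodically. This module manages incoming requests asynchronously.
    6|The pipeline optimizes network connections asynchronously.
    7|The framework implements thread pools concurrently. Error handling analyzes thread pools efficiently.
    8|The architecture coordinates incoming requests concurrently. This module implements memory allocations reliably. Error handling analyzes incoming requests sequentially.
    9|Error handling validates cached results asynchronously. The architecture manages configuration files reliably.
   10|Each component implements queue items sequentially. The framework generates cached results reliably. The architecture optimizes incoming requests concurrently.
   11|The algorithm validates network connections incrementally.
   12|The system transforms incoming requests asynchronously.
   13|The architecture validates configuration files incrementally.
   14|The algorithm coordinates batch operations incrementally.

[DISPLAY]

                                                       
The process implements database records sequentially.  
The algorithm transforms data streams efficiently.     
                                                       
The system monitors network connections reliably. Data 
The pipeline optimizes network connections asynchronous
The framework implements thread pools concurrently. Err
The architecture coordinates incoming requests concurre
Error handling validates cached results asynchronously.
Each component implements queue items sequentially. The
The algorithm v┌──────────────────────┐ions incremental
The system tran│    Save Changes?     │ asynchronously.
The architectur│ File already exists. │n files incremen
The algorithm c│      [Yes]  No       │ons incrementall
               └──────────────────────┘                
                                                       
                                                       
                                                       
                                                       
                                                       
                                                       
                                                       
                                                       
                                                       
                                                       
                                                       


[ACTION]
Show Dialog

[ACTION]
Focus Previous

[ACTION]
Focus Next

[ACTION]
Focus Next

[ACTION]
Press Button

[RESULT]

                                                       
The process implements database records sequentially.  
The algorithm transforms data streams efficiently.     
                                                       
The system monitors network connections reliably. Data 
The pipeline optimizes network connections asynchronous
The framework implements thread pools concurrently. Err
The architecture coordinates incoming requests concurre
Error handling validates cached results asynchronously.
Each component implements queue items sequentially. The
The algorithm validates network connections incremental
The system transforms incoming requests asynchronously.
The architecture validates configuration files incremen
The algorithm coordinates batch operations incrementall
                                                       
                                                       
                                                       
                                                       
                                                       
                                                       
                                                       
                                                       
                                                       
                                                       
                                                       
                                                       


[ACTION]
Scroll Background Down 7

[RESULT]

The architecture coordinates incoming requests concurre
Error handling validates cached results asynchronously.
Each component implements queue items sequentially. The
The algorithm validates network connections incremental
The system transforms incoming requests asynchronously.
The architecture validates configuration files incremen
The algorithm coordinates batch operations incrementall
                                                       
                                                       
                                                       
                                                       
                                                       
                                                       
                                                       
                                                       
                                                       
                                                       
                                                       
                                                       
                                                       
                                                       
                                                       
                                                       
                                                       
                                                       
                                                       


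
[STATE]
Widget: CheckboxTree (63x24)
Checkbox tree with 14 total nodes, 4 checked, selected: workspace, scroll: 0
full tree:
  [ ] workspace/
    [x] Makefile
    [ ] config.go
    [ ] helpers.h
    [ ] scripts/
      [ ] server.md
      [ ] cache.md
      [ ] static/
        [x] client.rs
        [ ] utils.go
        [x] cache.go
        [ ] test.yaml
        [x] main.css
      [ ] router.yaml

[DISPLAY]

>[-] workspace/                                                
   [x] Makefile                                                
   [ ] config.go                                               
   [ ] helpers.h                                               
   [-] scripts/                                                
     [ ] server.md                                             
     [ ] cache.md                                              
     [-] static/                                               
       [x] client.rs                                           
       [ ] utils.go                                            
       [x] cache.go                                            
       [ ] test.yaml                                           
       [x] main.css                                            
     [ ] router.yaml                                           
                                                               
                                                               
                                                               
                                                               
                                                               
                                                               
                                                               
                                                               
                                                               
                                                               


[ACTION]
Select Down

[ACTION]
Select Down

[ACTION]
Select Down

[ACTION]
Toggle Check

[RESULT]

 [-] workspace/                                                
   [x] Makefile                                                
   [ ] config.go                                               
>  [x] helpers.h                                               
   [-] scripts/                                                
     [ ] server.md                                             
     [ ] cache.md                                              
     [-] static/                                               
       [x] client.rs                                           
       [ ] utils.go                                            
       [x] cache.go                                            
       [ ] test.yaml                                           
       [x] main.css                                            
     [ ] router.yaml                                           
                                                               
                                                               
                                                               
                                                               
                                                               
                                                               
                                                               
                                                               
                                                               
                                                               


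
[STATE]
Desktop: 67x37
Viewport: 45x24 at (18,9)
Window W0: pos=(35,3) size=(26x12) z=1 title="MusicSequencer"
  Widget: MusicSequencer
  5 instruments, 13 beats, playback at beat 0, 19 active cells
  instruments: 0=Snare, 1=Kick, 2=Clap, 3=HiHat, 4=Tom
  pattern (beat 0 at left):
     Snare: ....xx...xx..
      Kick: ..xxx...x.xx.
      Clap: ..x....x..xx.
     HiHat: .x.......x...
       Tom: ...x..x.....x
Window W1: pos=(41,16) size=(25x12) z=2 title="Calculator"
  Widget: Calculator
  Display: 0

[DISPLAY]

                 ┃  Clap··█····█··██·     ┃  
                 ┃ HiHat·█·······█···     ┃  
                 ┃   Tom···█··█·····█     ┃  
                 ┃                        ┃  
                 ┃                        ┃  
                 ┗━━━━━━━━━━━━━━━━━━━━━━━━┛  
                                             
                       ┏━━━━━━━━━━━━━━━━━━━━━
                       ┃ Calculator          
                       ┠─────────────────────
                       ┃                     
                       ┃┌───┬───┬───┬───┐    
                       ┃│ 7 │ 8 │ 9 │ ÷ │    
                       ┃├───┼───┼───┼───┤    
                       ┃│ 4 │ 5 │ 6 │ × │    
                       ┃├───┼───┼───┼───┤    
                       ┃│ 1 │ 2 │ 3 │ - │    
                       ┃└───┴───┴───┴───┘    
                       ┗━━━━━━━━━━━━━━━━━━━━━
                                             
                                             
                                             
                                             
                                             


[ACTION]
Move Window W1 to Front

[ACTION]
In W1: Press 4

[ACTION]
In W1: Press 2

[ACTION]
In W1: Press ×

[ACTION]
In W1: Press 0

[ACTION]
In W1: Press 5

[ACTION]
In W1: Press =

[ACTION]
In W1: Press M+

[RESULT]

                 ┃  Clap··█····█··██·     ┃  
                 ┃ HiHat·█·······█···     ┃  
                 ┃   Tom···█··█·····█     ┃  
                 ┃                        ┃  
                 ┃                        ┃  
                 ┗━━━━━━━━━━━━━━━━━━━━━━━━┛  
                                             
                       ┏━━━━━━━━━━━━━━━━━━━━━
                       ┃ Calculator          
                       ┠─────────────────────
                       ┃                    2
                       ┃┌───┬───┬───┬───┐    
                       ┃│ 7 │ 8 │ 9 │ ÷ │    
                       ┃├───┼───┼───┼───┤    
                       ┃│ 4 │ 5 │ 6 │ × │    
                       ┃├───┼───┼───┼───┤    
                       ┃│ 1 │ 2 │ 3 │ - │    
                       ┃└───┴───┴───┴───┘    
                       ┗━━━━━━━━━━━━━━━━━━━━━
                                             
                                             
                                             
                                             
                                             


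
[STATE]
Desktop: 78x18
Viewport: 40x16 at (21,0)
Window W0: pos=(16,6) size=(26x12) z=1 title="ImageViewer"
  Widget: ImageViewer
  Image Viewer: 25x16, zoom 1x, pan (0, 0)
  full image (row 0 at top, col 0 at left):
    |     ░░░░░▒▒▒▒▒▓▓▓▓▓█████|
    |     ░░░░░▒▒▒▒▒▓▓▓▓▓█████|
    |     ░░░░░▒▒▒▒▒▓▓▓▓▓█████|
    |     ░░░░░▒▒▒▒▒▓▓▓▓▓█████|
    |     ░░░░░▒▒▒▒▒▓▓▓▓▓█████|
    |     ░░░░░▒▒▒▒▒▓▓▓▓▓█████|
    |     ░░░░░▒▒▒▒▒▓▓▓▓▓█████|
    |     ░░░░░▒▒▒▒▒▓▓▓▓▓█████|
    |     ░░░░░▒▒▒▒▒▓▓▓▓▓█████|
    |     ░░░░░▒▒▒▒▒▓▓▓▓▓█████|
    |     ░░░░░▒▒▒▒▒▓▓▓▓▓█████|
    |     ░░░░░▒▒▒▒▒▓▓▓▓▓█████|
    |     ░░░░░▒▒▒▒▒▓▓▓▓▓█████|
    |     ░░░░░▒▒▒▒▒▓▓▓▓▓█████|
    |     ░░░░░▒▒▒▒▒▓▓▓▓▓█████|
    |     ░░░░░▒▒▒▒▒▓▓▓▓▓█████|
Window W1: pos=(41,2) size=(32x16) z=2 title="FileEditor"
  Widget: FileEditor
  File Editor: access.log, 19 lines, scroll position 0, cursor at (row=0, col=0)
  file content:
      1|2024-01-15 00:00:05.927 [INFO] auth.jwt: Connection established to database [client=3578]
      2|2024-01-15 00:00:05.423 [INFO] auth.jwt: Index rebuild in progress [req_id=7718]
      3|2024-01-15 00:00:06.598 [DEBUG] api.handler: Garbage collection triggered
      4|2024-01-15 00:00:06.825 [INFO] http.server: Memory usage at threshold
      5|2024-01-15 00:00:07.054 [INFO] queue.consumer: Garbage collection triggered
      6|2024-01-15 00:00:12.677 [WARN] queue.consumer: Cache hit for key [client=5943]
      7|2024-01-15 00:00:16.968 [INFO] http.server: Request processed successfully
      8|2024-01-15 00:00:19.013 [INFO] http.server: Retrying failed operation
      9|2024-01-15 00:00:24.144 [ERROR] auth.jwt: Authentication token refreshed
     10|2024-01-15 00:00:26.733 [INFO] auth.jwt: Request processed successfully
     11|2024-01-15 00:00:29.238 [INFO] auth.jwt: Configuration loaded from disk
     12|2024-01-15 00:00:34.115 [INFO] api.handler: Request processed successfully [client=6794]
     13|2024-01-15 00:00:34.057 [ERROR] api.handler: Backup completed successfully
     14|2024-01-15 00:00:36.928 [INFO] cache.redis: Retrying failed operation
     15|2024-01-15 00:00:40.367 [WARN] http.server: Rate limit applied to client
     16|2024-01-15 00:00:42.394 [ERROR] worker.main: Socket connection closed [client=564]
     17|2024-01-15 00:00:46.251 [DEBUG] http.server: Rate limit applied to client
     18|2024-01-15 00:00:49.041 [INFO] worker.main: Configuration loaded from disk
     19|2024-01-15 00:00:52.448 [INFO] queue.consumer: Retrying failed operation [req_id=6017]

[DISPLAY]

                                        
                                        
                    ┏━━━━━━━━━━━━━━━━━━━
                    ┃ FileEditor        
                    ┠───────────────────
                    ┃█024-01-15 00:00:05
━━━━━━━━━━━━━━━━━━━━┃2024-01-15 00:00:05
geViewer            ┃2024-01-15 00:00:06
────────────────────┃2024-01-15 00:00:06
 ░░░░░▒▒▒▒▒▓▓▓▓▓████┃2024-01-15 00:00:07
 ░░░░░▒▒▒▒▒▓▓▓▓▓████┃2024-01-15 00:00:12
 ░░░░░▒▒▒▒▒▓▓▓▓▓████┃2024-01-15 00:00:16
 ░░░░░▒▒▒▒▒▓▓▓▓▓████┃2024-01-15 00:00:19
 ░░░░░▒▒▒▒▒▓▓▓▓▓████┃2024-01-15 00:00:24
 ░░░░░▒▒▒▒▒▓▓▓▓▓████┃2024-01-15 00:00:26
 ░░░░░▒▒▒▒▒▓▓▓▓▓████┃2024-01-15 00:00:29


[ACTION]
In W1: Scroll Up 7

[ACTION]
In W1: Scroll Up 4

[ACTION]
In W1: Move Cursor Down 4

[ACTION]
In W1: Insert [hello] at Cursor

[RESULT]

                                        
                                        
                    ┏━━━━━━━━━━━━━━━━━━━
                    ┃ FileEditor        
                    ┠───────────────────
                    ┃2024-01-15 00:00:05
━━━━━━━━━━━━━━━━━━━━┃2024-01-15 00:00:05
geViewer            ┃2024-01-15 00:00:06
────────────────────┃2024-01-15 00:00:06
 ░░░░░▒▒▒▒▒▓▓▓▓▓████┃hello█024-01-15 00:
 ░░░░░▒▒▒▒▒▓▓▓▓▓████┃2024-01-15 00:00:12
 ░░░░░▒▒▒▒▒▓▓▓▓▓████┃2024-01-15 00:00:16
 ░░░░░▒▒▒▒▒▓▓▓▓▓████┃2024-01-15 00:00:19
 ░░░░░▒▒▒▒▒▓▓▓▓▓████┃2024-01-15 00:00:24
 ░░░░░▒▒▒▒▒▓▓▓▓▓████┃2024-01-15 00:00:26
 ░░░░░▒▒▒▒▒▓▓▓▓▓████┃2024-01-15 00:00:29


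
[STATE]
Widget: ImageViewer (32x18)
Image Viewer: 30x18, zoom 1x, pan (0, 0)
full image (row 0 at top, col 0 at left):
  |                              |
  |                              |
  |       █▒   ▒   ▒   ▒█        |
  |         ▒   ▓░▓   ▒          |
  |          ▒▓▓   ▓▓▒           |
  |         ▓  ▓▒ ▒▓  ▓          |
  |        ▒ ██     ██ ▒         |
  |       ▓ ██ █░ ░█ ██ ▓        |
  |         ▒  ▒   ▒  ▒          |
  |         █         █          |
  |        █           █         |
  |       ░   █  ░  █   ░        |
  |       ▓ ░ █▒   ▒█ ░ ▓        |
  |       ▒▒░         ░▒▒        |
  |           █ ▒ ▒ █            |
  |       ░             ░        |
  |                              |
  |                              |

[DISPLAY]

                                
                                
       █▒   ▒   ▒   ▒█          
         ▒   ▓░▓   ▒            
          ▒▓▓   ▓▓▒             
         ▓  ▓▒ ▒▓  ▓            
        ▒ ██     ██ ▒           
       ▓ ██ █░ ░█ ██ ▓          
         ▒  ▒   ▒  ▒            
         █         █            
        █           █           
       ░   █  ░  █   ░          
       ▓ ░ █▒   ▒█ ░ ▓          
       ▒▒░         ░▒▒          
           █ ▒ ▒ █              
       ░             ░          
                                
                                


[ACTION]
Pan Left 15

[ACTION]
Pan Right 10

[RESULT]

                                
                                
  ▒   ▒   ▒█                    
   ▓░▓   ▒                      
▒▓▓   ▓▓▒                       
  ▓▒ ▒▓  ▓                      
██     ██ ▒                     
█ █░ ░█ ██ ▓                    
  ▒   ▒  ▒                      
         █                      
          █                     
 █  ░  █   ░                    
 █▒   ▒█ ░ ▓                    
         ░▒▒                    
 █ ▒ ▒ █                        
           ░                    
                                
                                


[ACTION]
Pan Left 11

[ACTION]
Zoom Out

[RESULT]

                                
                                
       █▒   ▒   ▒   ▒█          
         ▒   ▓░▓   ▒            
          ▒▓▓   ▓▓▒             
         ▓  ▓▒ ▒▓  ▓            
        ▒ ██     ██ ▒           
       ▓ ██ █░ ░█ ██ ▓          
         ▒  ▒   ▒  ▒            
         █         █            
        █           █           
       ░   █  ░  █   ░          
       ▓ ░ █▒   ▒█ ░ ▓          
       ▒▒░         ░▒▒          
           █ ▒ ▒ █              
       ░             ░          
                                
                                


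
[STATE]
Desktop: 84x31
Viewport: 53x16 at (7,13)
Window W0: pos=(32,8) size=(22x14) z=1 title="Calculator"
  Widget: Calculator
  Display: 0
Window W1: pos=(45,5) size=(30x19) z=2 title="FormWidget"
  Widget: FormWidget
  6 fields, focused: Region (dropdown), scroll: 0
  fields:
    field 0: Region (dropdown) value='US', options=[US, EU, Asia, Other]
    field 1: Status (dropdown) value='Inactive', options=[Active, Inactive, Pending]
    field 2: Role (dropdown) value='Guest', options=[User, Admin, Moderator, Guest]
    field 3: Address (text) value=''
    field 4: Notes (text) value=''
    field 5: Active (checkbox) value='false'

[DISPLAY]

                         ┃│ 7 │ 8 │ 9 ┃  Active:     
                         ┃├───┼───┼───┃              
                         ┃│ 4 │ 5 │ 6 ┃              
                         ┃├───┼───┼───┃              
                         ┃│ 1 │ 2 │ 3 ┃              
                         ┃├───┼───┼───┃              
                         ┃│ 0 │ . │ = ┃              
                         ┃└───┴───┴───┃              
                         ┗━━━━━━━━━━━━┃              
                                      ┃              
                                      ┗━━━━━━━━━━━━━━
                                                     
                                                     
                                                     
                                                     
                                                     


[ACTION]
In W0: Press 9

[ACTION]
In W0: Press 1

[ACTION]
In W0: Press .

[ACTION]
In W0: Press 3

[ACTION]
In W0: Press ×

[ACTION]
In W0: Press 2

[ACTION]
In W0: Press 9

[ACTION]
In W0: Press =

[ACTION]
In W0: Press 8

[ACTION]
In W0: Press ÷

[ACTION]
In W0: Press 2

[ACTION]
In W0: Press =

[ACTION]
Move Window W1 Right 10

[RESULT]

                         ┃│ 7 │ 8 │ 9 │ ÷ │   ┃┃  Act
                         ┃├───┼───┼───┼───┤   ┃┃     
                         ┃│ 4 │ 5 │ 6 │ × │   ┃┃     
                         ┃├───┼───┼───┼───┤   ┃┃     
                         ┃│ 1 │ 2 │ 3 │ - │   ┃┃     
                         ┃├───┼───┼───┼───┤   ┃┃     
                         ┃│ 0 │ . │ = │ + │   ┃┃     
                         ┃└───┴───┴───┴───┘   ┃┃     
                         ┗━━━━━━━━━━━━━━━━━━━━┛┃     
                                               ┃     
                                               ┗━━━━━
                                                     
                                                     
                                                     
                                                     
                                                     


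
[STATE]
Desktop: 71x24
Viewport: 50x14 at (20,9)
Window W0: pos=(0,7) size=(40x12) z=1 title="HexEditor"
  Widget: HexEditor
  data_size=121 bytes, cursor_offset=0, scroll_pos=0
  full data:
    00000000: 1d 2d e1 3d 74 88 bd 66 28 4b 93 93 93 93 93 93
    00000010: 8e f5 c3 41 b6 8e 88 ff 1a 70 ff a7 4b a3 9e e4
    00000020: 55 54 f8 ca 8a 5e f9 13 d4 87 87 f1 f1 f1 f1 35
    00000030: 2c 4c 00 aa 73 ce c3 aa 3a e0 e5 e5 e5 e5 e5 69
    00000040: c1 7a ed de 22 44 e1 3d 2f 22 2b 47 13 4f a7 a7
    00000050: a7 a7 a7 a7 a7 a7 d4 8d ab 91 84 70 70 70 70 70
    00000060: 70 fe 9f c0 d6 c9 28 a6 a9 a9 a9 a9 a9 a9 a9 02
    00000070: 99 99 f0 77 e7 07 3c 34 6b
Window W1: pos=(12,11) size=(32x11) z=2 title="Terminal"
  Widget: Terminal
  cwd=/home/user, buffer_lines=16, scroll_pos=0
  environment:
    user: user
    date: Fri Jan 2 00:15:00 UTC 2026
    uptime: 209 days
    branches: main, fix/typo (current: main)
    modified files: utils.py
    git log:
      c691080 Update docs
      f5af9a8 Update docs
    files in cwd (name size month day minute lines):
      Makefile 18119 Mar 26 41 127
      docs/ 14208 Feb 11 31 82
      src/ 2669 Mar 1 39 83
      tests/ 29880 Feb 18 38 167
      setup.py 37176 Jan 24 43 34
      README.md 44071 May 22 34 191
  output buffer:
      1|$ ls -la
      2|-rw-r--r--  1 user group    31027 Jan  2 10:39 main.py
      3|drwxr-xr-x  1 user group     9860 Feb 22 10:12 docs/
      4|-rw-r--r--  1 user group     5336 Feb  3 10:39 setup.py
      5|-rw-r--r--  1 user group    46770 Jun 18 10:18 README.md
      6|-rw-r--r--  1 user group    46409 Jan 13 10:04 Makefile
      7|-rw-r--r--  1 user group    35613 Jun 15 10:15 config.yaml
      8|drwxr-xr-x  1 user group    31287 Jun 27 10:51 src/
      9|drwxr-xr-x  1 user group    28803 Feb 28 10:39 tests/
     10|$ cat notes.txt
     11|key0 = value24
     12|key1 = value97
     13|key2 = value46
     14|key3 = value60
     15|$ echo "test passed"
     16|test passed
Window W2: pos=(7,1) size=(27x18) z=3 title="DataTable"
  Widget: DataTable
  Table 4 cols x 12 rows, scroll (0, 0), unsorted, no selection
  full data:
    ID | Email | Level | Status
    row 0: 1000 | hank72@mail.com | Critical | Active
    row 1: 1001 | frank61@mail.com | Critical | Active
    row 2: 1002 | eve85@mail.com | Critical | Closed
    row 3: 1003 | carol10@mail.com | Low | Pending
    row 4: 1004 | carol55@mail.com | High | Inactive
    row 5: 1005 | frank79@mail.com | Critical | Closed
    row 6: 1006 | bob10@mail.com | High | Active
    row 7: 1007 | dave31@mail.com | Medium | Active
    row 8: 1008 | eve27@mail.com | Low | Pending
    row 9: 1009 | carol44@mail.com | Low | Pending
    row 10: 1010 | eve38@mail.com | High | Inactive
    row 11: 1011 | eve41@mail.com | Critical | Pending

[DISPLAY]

@mail.com│Low┃─────┨                              
@mail.com│Hig┃  28 ┃                              
@mail.com│Cri┃━━━━━━━━━┓                          
ail.com  │Hig┃         ┃                          
mail.com │Med┃─────────┨                          
ail.com  │Low┃         ┃                          
@mail.com│Low┃oup    31┃                          
ail.com  │Hig┃oup     9┃                          
ail.com  │Cri┃oup     5┃                          
━━━━━━━━━━━━━┛oup    46┃                          
r--  1 user group    46┃                          
r--  1 user group    35┃                          
━━━━━━━━━━━━━━━━━━━━━━━┛                          
                                                  


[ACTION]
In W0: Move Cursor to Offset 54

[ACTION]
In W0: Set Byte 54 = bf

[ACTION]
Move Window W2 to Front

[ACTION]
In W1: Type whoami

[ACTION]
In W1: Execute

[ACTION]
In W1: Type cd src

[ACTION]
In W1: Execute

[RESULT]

@mail.com│Low┃─────┨                              
@mail.com│Hig┃  28 ┃                              
@mail.com│Cri┃━━━━━━━━━┓                          
ail.com  │Hig┃         ┃                          
mail.com │Med┃─────────┨                          
ail.com  │Low┃         ┃                          
@mail.com│Low┃         ┃                          
ail.com  │Hig┃         ┃                          
ail.com  │Cri┃         ┃                          
━━━━━━━━━━━━━┛         ┃                          
                       ┃                          
                       ┃                          
━━━━━━━━━━━━━━━━━━━━━━━┛                          
                                                  


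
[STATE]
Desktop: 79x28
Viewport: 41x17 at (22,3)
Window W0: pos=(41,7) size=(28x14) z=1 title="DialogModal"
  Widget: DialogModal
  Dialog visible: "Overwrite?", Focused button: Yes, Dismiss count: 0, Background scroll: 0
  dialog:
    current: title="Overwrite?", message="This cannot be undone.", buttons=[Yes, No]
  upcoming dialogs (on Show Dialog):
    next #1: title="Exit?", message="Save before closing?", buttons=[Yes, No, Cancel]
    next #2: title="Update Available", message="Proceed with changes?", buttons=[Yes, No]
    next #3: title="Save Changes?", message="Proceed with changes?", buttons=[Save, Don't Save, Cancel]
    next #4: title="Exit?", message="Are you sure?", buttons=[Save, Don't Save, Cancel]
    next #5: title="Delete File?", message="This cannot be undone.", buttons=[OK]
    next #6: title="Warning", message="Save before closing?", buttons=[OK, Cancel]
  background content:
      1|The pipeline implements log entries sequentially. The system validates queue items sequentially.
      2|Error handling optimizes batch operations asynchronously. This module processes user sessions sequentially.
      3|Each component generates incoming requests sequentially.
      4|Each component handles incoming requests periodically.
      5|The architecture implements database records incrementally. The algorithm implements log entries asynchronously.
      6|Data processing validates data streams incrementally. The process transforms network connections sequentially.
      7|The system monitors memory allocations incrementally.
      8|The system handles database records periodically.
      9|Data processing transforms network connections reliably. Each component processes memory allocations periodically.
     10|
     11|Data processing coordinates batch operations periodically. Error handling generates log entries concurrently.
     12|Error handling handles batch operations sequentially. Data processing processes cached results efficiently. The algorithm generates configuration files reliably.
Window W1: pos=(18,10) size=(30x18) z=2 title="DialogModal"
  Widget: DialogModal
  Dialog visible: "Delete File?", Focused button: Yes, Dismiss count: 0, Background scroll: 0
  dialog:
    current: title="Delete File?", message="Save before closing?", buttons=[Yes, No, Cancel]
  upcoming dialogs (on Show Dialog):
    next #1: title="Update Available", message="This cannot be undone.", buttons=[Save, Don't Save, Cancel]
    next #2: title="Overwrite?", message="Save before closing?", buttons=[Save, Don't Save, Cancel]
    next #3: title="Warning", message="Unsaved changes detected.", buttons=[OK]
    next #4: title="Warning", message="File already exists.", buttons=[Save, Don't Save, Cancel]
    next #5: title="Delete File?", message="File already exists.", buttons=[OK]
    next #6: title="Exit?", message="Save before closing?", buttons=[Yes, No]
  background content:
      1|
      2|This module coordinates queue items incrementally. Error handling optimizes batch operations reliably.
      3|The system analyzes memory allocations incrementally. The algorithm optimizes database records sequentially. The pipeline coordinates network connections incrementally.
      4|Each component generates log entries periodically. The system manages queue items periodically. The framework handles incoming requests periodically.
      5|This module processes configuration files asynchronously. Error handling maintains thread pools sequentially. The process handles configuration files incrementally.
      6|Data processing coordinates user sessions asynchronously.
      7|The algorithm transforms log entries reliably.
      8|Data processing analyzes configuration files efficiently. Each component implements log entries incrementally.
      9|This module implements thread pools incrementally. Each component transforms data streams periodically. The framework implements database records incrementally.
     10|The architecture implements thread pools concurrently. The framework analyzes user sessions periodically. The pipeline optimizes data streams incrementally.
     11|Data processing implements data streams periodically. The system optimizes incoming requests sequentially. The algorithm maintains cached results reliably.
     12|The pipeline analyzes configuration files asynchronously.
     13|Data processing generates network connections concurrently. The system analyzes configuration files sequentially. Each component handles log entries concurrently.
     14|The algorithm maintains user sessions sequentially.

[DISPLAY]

                                         
                                         
                                         
                                         
                   ┏━━━━━━━━━━━━━━━━━━━━━
                   ┃ DialogModal         
                   ┠─────────────────────
━━━━━━━━━━━━━━━━━━━━━━━━━┓peline implemen
alogModal                ┃handling optimi
─────────────────────────┨───────────────
                         ┃  Overwrite?   
s module coordinates queu┃s cannot be und
 system analyzes memory a┃  [Yes]  No    
h component generates log┃───────────────
──────────────────────┐ig┃stem handles da
     Delete File?     │s ┃rocessing trans
 Save before closing? │og┃               


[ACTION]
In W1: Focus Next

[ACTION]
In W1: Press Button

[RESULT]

                                         
                                         
                                         
                                         
                   ┏━━━━━━━━━━━━━━━━━━━━━
                   ┃ DialogModal         
                   ┠─────────────────────
━━━━━━━━━━━━━━━━━━━━━━━━━┓peline implemen
alogModal                ┃handling optimi
─────────────────────────┨───────────────
                         ┃  Overwrite?   
s module coordinates queu┃s cannot be und
 system analyzes memory a┃  [Yes]  No    
h component generates log┃───────────────
s module processes config┃stem handles da
a processing coordinates ┃rocessing trans
 algorithm transforms log┃               


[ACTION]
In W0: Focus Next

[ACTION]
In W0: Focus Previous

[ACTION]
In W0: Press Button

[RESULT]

                                         
                                         
                                         
                                         
                   ┏━━━━━━━━━━━━━━━━━━━━━
                   ┃ DialogModal         
                   ┠─────────────────────
━━━━━━━━━━━━━━━━━━━━━━━━━┓peline implemen
alogModal                ┃handling optimi
─────────────────────────┨omponent genera
                         ┃omponent handle
s module coordinates queu┃chitecture impl
 system analyzes memory a┃rocessing valid
h component generates log┃stem monitors m
s module processes config┃stem handles da
a processing coordinates ┃rocessing trans
 algorithm transforms log┃               


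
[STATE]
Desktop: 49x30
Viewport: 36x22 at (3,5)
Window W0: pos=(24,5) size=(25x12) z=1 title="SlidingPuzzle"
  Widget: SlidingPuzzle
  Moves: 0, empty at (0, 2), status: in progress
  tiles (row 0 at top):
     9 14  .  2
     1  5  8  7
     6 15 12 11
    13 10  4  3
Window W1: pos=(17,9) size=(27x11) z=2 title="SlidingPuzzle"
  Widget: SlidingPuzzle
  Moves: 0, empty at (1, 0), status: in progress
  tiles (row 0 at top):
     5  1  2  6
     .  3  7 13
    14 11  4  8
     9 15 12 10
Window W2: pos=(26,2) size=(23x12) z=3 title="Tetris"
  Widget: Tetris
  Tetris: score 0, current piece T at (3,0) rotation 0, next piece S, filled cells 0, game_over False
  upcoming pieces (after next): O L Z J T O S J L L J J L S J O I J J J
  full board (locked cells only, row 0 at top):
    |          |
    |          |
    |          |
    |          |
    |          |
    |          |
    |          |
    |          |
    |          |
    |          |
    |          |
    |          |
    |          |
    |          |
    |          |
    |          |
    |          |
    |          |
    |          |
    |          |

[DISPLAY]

                     ┏━┃          │N
                     ┃ ┃          │ 
                     ┠─┃          │░
                     ┃┌┃          │ 
              ┏━━━━━━━━┃          │ 
              ┃ Sliding┃          │ 
              ┠────────┃          │S
              ┃┌────┬──┃          │0
              ┃│  5 │  ┗━━━━━━━━━━━━
              ┃├────┼────┼────┼────┤
              ┃│    │  3 │  7 │ 13 │
              ┃├────┼────┼────┼────┤
              ┃│ 14 │ 11 │  4 │  8 │
              ┃├────┼────┼────┼────┤
              ┗━━━━━━━━━━━━━━━━━━━━━
                                    
                                    
                                    
                                    
                                    
                                    
                                    


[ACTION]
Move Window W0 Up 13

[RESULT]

                     ┃├┃          │N
                     ┃│┃          │ 
                     ┃├┃          │░
                     ┃│┃          │ 
              ┏━━━━━━━━┃          │ 
              ┃ Sliding┃          │ 
              ┠────────┃          │S
              ┃┌────┬──┃          │0
              ┃│  5 │  ┗━━━━━━━━━━━━
              ┃├────┼────┼────┼────┤
              ┃│    │  3 │  7 │ 13 │
              ┃├────┼────┼────┼────┤
              ┃│ 14 │ 11 │  4 │  8 │
              ┃├────┼────┼────┼────┤
              ┗━━━━━━━━━━━━━━━━━━━━━
                                    
                                    
                                    
                                    
                                    
                                    
                                    


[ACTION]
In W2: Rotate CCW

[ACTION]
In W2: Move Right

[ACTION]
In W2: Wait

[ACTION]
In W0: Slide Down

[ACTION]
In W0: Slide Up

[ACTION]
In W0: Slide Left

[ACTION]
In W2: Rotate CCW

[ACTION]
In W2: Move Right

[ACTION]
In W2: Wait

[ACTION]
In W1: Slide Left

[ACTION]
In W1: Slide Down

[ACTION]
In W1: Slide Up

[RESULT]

                     ┃├┃          │N
                     ┃│┃          │ 
                     ┃├┃          │░
                     ┃│┃          │ 
              ┏━━━━━━━━┃          │ 
              ┃ Sliding┃          │ 
              ┠────────┃          │S
              ┃┌────┬──┃          │0
              ┃│  5 │  ┗━━━━━━━━━━━━
              ┃├────┼────┼────┼────┤
              ┃│  3 │    │  7 │ 13 │
              ┃├────┼────┼────┼────┤
              ┃│ 14 │ 11 │  4 │  8 │
              ┃├────┼────┼────┼────┤
              ┗━━━━━━━━━━━━━━━━━━━━━
                                    
                                    
                                    
                                    
                                    
                                    
                                    
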